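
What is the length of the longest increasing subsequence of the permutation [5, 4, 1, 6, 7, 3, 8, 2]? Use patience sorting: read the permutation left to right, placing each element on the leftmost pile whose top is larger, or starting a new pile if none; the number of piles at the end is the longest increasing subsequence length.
5: new pile. tops = [5]
4: onto pile 1 (replacing 5). tops = [4]
1: onto pile 1 (replacing 4). tops = [1]
6: new pile. tops = [1, 6]
7: new pile. tops = [1, 6, 7]
3: onto pile 2 (replacing 6). tops = [1, 3, 7]
8: new pile. tops = [1, 3, 7, 8]
2: onto pile 2 (replacing 3). tops = [1, 2, 7, 8]

4 piles, so the longest increasing subsequence has length 4.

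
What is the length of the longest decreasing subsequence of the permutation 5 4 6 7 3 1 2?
4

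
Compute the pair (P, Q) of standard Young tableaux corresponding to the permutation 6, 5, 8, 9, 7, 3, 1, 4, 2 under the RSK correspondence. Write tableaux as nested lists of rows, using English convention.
P = [[1, 2, 9], [3, 4], [5, 7], [6, 8]], Q = [[1, 3, 4], [2, 5], [6, 8], [7, 9]]

Insert each entry of the permutation into P by Schensted row insertion, recording in Q the position of each new cell.

Insert 6: appended to row 1. P = [[6]], Q = [[1]].
Insert 5: 5 bumps 6 from row 1; 6 starts row 2. P = [[5], [6]], Q = [[1], [2]].
Insert 8: appended to row 1. P = [[5, 8], [6]], Q = [[1, 3], [2]].
Insert 9: appended to row 1. P = [[5, 8, 9], [6]], Q = [[1, 3, 4], [2]].
Insert 7: 7 bumps 8 from row 1; 8 appends to row 2. P = [[5, 7, 9], [6, 8]], Q = [[1, 3, 4], [2, 5]].
Insert 3: 3 bumps 5 from row 1; 5 bumps 6 from row 2; 6 starts row 3. P = [[3, 7, 9], [5, 8], [6]], Q = [[1, 3, 4], [2, 5], [6]].
Insert 1: 1 bumps 3 from row 1; 3 bumps 5 from row 2; 5 bumps 6 from row 3; 6 starts row 4. P = [[1, 7, 9], [3, 8], [5], [6]], Q = [[1, 3, 4], [2, 5], [6], [7]].
Insert 4: 4 bumps 7 from row 1; 7 bumps 8 from row 2; 8 appends to row 3. P = [[1, 4, 9], [3, 7], [5, 8], [6]], Q = [[1, 3, 4], [2, 5], [6, 8], [7]].
Insert 2: 2 bumps 4 from row 1; 4 bumps 7 from row 2; 7 bumps 8 from row 3; 8 appends to row 4. P = [[1, 2, 9], [3, 4], [5, 7], [6, 8]], Q = [[1, 3, 4], [2, 5], [6, 8], [7, 9]].

So P = [[1, 2, 9], [3, 4], [5, 7], [6, 8]], Q = [[1, 3, 4], [2, 5], [6, 8], [7, 9]].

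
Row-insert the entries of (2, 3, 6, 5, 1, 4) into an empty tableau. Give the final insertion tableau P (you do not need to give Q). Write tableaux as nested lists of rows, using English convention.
P = [[1, 3, 4], [2, 5], [6]]

Insert 2: appended to row 1. P = [[2]].
Insert 3: appended to row 1. P = [[2, 3]].
Insert 6: appended to row 1. P = [[2, 3, 6]].
Insert 5: 5 bumps 6 from row 1; 6 starts row 2. P = [[2, 3, 5], [6]].
Insert 1: 1 bumps 2 from row 1; 2 bumps 6 from row 2; 6 starts row 3. P = [[1, 3, 5], [2], [6]].
Insert 4: 4 bumps 5 from row 1; 5 appends to row 2. P = [[1, 3, 4], [2, 5], [6]].

So P = [[1, 3, 4], [2, 5], [6]].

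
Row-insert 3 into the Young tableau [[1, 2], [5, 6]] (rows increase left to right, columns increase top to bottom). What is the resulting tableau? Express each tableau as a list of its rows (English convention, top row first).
[[1, 2, 3], [5, 6]]

3 is larger than every entry of row 1, so it is appended to row 1. The new tableau is [[1, 2, 3], [5, 6]].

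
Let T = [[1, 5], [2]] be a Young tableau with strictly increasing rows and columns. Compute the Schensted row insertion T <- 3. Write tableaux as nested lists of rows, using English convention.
In row 1, 3 replaces 5 (the leftmost entry greater than 3); 5 is bumped to row 2. 5 is appended to row 2. The new tableau is [[1, 3], [2, 5]].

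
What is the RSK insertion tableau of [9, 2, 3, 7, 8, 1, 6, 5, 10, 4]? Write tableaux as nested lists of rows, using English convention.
P = [[1, 3, 4, 8, 10], [2, 5], [6], [7], [9]]

Insert 9: appended to row 1. P = [[9]].
Insert 2: 2 bumps 9 from row 1; 9 starts row 2. P = [[2], [9]].
Insert 3: appended to row 1. P = [[2, 3], [9]].
Insert 7: appended to row 1. P = [[2, 3, 7], [9]].
Insert 8: appended to row 1. P = [[2, 3, 7, 8], [9]].
Insert 1: 1 bumps 2 from row 1; 2 bumps 9 from row 2; 9 starts row 3. P = [[1, 3, 7, 8], [2], [9]].
Insert 6: 6 bumps 7 from row 1; 7 appends to row 2. P = [[1, 3, 6, 8], [2, 7], [9]].
Insert 5: 5 bumps 6 from row 1; 6 bumps 7 from row 2; 7 bumps 9 from row 3; 9 starts row 4. P = [[1, 3, 5, 8], [2, 6], [7], [9]].
Insert 10: appended to row 1. P = [[1, 3, 5, 8, 10], [2, 6], [7], [9]].
Insert 4: 4 bumps 5 from row 1; 5 bumps 6 from row 2; 6 bumps 7 from row 3; 7 bumps 9 from row 4; 9 starts row 5. P = [[1, 3, 4, 8, 10], [2, 5], [6], [7], [9]].

So P = [[1, 3, 4, 8, 10], [2, 5], [6], [7], [9]].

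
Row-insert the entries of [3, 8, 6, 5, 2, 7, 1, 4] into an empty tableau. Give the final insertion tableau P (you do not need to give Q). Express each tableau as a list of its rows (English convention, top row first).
P = [[1, 4, 7], [2, 5], [3], [6], [8]]

After inserting 3: P = [[3]].
After inserting 8: P = [[3, 8]].
After inserting 6: P = [[3, 6], [8]].
After inserting 5: P = [[3, 5], [6], [8]].
After inserting 2: P = [[2, 5], [3], [6], [8]].
After inserting 7: P = [[2, 5, 7], [3], [6], [8]].
After inserting 1: P = [[1, 5, 7], [2], [3], [6], [8]].
After inserting 4: P = [[1, 4, 7], [2, 5], [3], [6], [8]].

So P = [[1, 4, 7], [2, 5], [3], [6], [8]].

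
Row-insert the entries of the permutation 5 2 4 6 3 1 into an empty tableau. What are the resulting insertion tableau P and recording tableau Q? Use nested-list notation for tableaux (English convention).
Insert each entry of the permutation into P by Schensted row insertion, recording in Q the position of each new cell.

Insert 5: appended to row 1. P = [[5]], Q = [[1]].
Insert 2: 2 bumps 5 from row 1; 5 starts row 2. P = [[2], [5]], Q = [[1], [2]].
Insert 4: appended to row 1. P = [[2, 4], [5]], Q = [[1, 3], [2]].
Insert 6: appended to row 1. P = [[2, 4, 6], [5]], Q = [[1, 3, 4], [2]].
Insert 3: 3 bumps 4 from row 1; 4 bumps 5 from row 2; 5 starts row 3. P = [[2, 3, 6], [4], [5]], Q = [[1, 3, 4], [2], [5]].
Insert 1: 1 bumps 2 from row 1; 2 bumps 4 from row 2; 4 bumps 5 from row 3; 5 starts row 4. P = [[1, 3, 6], [2], [4], [5]], Q = [[1, 3, 4], [2], [5], [6]].

So P = [[1, 3, 6], [2], [4], [5]], Q = [[1, 3, 4], [2], [5], [6]].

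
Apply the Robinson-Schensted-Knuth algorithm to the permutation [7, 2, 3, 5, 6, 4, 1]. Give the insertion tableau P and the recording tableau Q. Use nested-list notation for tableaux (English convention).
Insert each entry of the permutation into P by Schensted row insertion, recording in Q the position of each new cell.

Insert 7: appended to row 1. P = [[7]].
Insert 2: 2 bumps 7 from row 1; 7 starts row 2. P = [[2], [7]].
Insert 3: appended to row 1. P = [[2, 3], [7]].
Insert 5: appended to row 1. P = [[2, 3, 5], [7]].
Insert 6: appended to row 1. P = [[2, 3, 5, 6], [7]].
Insert 4: 4 bumps 5 from row 1; 5 bumps 7 from row 2; 7 starts row 3. P = [[2, 3, 4, 6], [5], [7]].
Insert 1: 1 bumps 2 from row 1; 2 bumps 5 from row 2; 5 bumps 7 from row 3; 7 starts row 4. P = [[1, 3, 4, 6], [2], [5], [7]].

So P = [[1, 3, 4, 6], [2], [5], [7]], Q = [[1, 3, 4, 5], [2], [6], [7]].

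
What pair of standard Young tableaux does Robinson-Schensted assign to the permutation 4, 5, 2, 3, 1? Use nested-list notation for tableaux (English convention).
Insert each entry of the permutation into P by Schensted row insertion, recording in Q the position of each new cell.

After inserting 4: P = [[4]].
After inserting 5: P = [[4, 5]].
After inserting 2: P = [[2, 5], [4]].
After inserting 3: P = [[2, 3], [4, 5]].
After inserting 1: P = [[1, 3], [2, 5], [4]].

So P = [[1, 3], [2, 5], [4]], Q = [[1, 2], [3, 4], [5]].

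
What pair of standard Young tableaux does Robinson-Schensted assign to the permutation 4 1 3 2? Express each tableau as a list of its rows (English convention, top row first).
P = [[1, 2], [3], [4]], Q = [[1, 3], [2], [4]]

Insert each entry of the permutation into P by Schensted row insertion, recording in Q the position of each new cell.

Insert 4: appended to row 1. P = [[4]], Q = [[1]].
Insert 1: 1 bumps 4 from row 1; 4 starts row 2. P = [[1], [4]], Q = [[1], [2]].
Insert 3: appended to row 1. P = [[1, 3], [4]], Q = [[1, 3], [2]].
Insert 2: 2 bumps 3 from row 1; 3 bumps 4 from row 2; 4 starts row 3. P = [[1, 2], [3], [4]], Q = [[1, 3], [2], [4]].

So P = [[1, 2], [3], [4]], Q = [[1, 3], [2], [4]].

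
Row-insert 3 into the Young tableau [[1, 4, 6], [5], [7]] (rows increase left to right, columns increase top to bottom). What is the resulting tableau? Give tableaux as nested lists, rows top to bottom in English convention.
[[1, 3, 6], [4], [5], [7]]

In row 1, 3 replaces 4 (the leftmost entry greater than 3); 4 is bumped to row 2. In row 2, 4 replaces 5 (the leftmost entry greater than 4); 5 is bumped to row 3. In row 3, 5 replaces 7 (the leftmost entry greater than 5); 7 is bumped to row 4. 7 starts a new row 4. The new tableau is [[1, 3, 6], [4], [5], [7]].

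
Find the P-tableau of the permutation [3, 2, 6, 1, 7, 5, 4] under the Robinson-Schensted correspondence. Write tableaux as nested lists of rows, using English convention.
Insert 3: appended to row 1. P = [[3]].
Insert 2: 2 bumps 3 from row 1; 3 starts row 2. P = [[2], [3]].
Insert 6: appended to row 1. P = [[2, 6], [3]].
Insert 1: 1 bumps 2 from row 1; 2 bumps 3 from row 2; 3 starts row 3. P = [[1, 6], [2], [3]].
Insert 7: appended to row 1. P = [[1, 6, 7], [2], [3]].
Insert 5: 5 bumps 6 from row 1; 6 appends to row 2. P = [[1, 5, 7], [2, 6], [3]].
Insert 4: 4 bumps 5 from row 1; 5 bumps 6 from row 2; 6 appends to row 3. P = [[1, 4, 7], [2, 5], [3, 6]].

So P = [[1, 4, 7], [2, 5], [3, 6]].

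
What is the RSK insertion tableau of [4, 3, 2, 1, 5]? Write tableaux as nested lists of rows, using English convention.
Insert 4: appended to row 1. P = [[4]].
Insert 3: 3 bumps 4 from row 1; 4 starts row 2. P = [[3], [4]].
Insert 2: 2 bumps 3 from row 1; 3 bumps 4 from row 2; 4 starts row 3. P = [[2], [3], [4]].
Insert 1: 1 bumps 2 from row 1; 2 bumps 3 from row 2; 3 bumps 4 from row 3; 4 starts row 4. P = [[1], [2], [3], [4]].
Insert 5: appended to row 1. P = [[1, 5], [2], [3], [4]].

So P = [[1, 5], [2], [3], [4]].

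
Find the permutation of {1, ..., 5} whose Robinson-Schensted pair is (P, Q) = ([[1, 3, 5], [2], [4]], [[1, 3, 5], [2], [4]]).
4 2 3 1 5

Reverse the RSK construction: for i from n down to 1, find the cell of Q containing i, remove the entry at that cell from P, and reverse-bump it up through P; the value ejected from row 1 is w(i).

Step i=5: Q has 5 at row 1, column 3; remove that cell from P, ejecting 5. So w(5) = 5. P is now [[1, 3], [2], [4]].
Step i=4: Q has 4 at row 3, column 1; remove 4 from row 3 of P and reverse-bump: 4 enters row 2 and ejects 2; 2 enters row 1 and ejects 1. So w(4) = 1. P is now [[2, 3], [4]].
Step i=3: Q has 3 at row 1, column 2; remove that cell from P, ejecting 3. So w(3) = 3. P is now [[2], [4]].
Step i=2: Q has 2 at row 2, column 1; remove 4 from row 2 of P and reverse-bump: 4 enters row 1 and ejects 2. So w(2) = 2. P is now [[4]].
Step i=1: Q has 1 at row 1, column 1; remove that cell from P, ejecting 4. So w(1) = 4. P is now [].

So w = 4 2 3 1 5.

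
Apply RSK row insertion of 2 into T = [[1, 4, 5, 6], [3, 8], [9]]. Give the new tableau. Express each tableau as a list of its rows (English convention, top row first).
In row 1, 2 replaces 4 (the leftmost entry greater than 2); 4 is bumped to row 2. In row 2, 4 replaces 8 (the leftmost entry greater than 4); 8 is bumped to row 3. In row 3, 8 replaces 9 (the leftmost entry greater than 8); 9 is bumped to row 4. 9 starts a new row 4. The new tableau is [[1, 2, 5, 6], [3, 4], [8], [9]].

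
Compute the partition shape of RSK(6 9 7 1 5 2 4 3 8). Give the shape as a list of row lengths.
[4, 2, 1, 1, 1]

Row-insert each entry into an empty tableau.

After inserting 6: P = [[6]].
After inserting 9: P = [[6, 9]].
After inserting 7: P = [[6, 7], [9]].
After inserting 1: P = [[1, 7], [6], [9]].
After inserting 5: P = [[1, 5], [6, 7], [9]].
After inserting 2: P = [[1, 2], [5, 7], [6], [9]].
After inserting 4: P = [[1, 2, 4], [5, 7], [6], [9]].
After inserting 3: P = [[1, 2, 3], [4, 7], [5], [6], [9]].
After inserting 8: P = [[1, 2, 3, 8], [4, 7], [5], [6], [9]].

The final insertion tableau P = [[1, 2, 3, 8], [4, 7], [5], [6], [9]] has shape [4, 2, 1, 1, 1].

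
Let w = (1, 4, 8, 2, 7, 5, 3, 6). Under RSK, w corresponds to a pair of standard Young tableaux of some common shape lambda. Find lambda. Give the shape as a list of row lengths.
Row-insert each entry into an empty tableau.

After inserting 1: P = [[1]].
After inserting 4: P = [[1, 4]].
After inserting 8: P = [[1, 4, 8]].
After inserting 2: P = [[1, 2, 8], [4]].
After inserting 7: P = [[1, 2, 7], [4, 8]].
After inserting 5: P = [[1, 2, 5], [4, 7], [8]].
After inserting 3: P = [[1, 2, 3], [4, 5], [7], [8]].
After inserting 6: P = [[1, 2, 3, 6], [4, 5], [7], [8]].

The final insertion tableau P = [[1, 2, 3, 6], [4, 5], [7], [8]] has shape [4, 2, 1, 1].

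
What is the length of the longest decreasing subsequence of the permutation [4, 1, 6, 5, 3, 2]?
4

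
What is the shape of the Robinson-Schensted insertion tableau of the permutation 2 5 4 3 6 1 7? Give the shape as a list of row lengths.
[4, 1, 1, 1]

Row-insert each entry into an empty tableau.

After inserting 2: P = [[2]].
After inserting 5: P = [[2, 5]].
After inserting 4: P = [[2, 4], [5]].
After inserting 3: P = [[2, 3], [4], [5]].
After inserting 6: P = [[2, 3, 6], [4], [5]].
After inserting 1: P = [[1, 3, 6], [2], [4], [5]].
After inserting 7: P = [[1, 3, 6, 7], [2], [4], [5]].

The final insertion tableau P = [[1, 3, 6, 7], [2], [4], [5]] has shape [4, 1, 1, 1].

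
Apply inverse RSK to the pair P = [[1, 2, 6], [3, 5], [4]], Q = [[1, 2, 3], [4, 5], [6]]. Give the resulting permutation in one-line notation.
4 5 6 1 3 2

Reverse the RSK construction: for i from n down to 1, find the cell of Q containing i, remove the entry at that cell from P, and reverse-bump it up through P; the value ejected from row 1 is w(i).

Step i=6: Q has 6 at row 3, column 1; remove 4 from row 3 of P and reverse-bump: 4 enters row 2 and ejects 3; 3 enters row 1 and ejects 2. So w(6) = 2. P is now [[1, 3, 6], [4, 5]].
Step i=5: Q has 5 at row 2, column 2; remove 5 from row 2 of P and reverse-bump: 5 enters row 1 and ejects 3. So w(5) = 3. P is now [[1, 5, 6], [4]].
Step i=4: Q has 4 at row 2, column 1; remove 4 from row 2 of P and reverse-bump: 4 enters row 1 and ejects 1. So w(4) = 1. P is now [[4, 5, 6]].
Step i=3: Q has 3 at row 1, column 3; remove that cell from P, ejecting 6. So w(3) = 6. P is now [[4, 5]].
Step i=2: Q has 2 at row 1, column 2; remove that cell from P, ejecting 5. So w(2) = 5. P is now [[4]].
Step i=1: Q has 1 at row 1, column 1; remove that cell from P, ejecting 4. So w(1) = 4. P is now [].

So w = 4 5 6 1 3 2.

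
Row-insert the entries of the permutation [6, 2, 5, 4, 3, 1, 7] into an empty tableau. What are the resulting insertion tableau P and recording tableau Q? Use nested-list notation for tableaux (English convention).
Insert each entry of the permutation into P by Schensted row insertion, recording in Q the position of each new cell.

After inserting 6: P = [[6]].
After inserting 2: P = [[2], [6]].
After inserting 5: P = [[2, 5], [6]].
After inserting 4: P = [[2, 4], [5], [6]].
After inserting 3: P = [[2, 3], [4], [5], [6]].
After inserting 1: P = [[1, 3], [2], [4], [5], [6]].
After inserting 7: P = [[1, 3, 7], [2], [4], [5], [6]].

So P = [[1, 3, 7], [2], [4], [5], [6]], Q = [[1, 3, 7], [2], [4], [5], [6]].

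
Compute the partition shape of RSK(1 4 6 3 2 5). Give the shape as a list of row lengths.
[3, 2, 1]

Row-insert each entry into an empty tableau.

After inserting 1: P = [[1]].
After inserting 4: P = [[1, 4]].
After inserting 6: P = [[1, 4, 6]].
After inserting 3: P = [[1, 3, 6], [4]].
After inserting 2: P = [[1, 2, 6], [3], [4]].
After inserting 5: P = [[1, 2, 5], [3, 6], [4]].

The final insertion tableau P = [[1, 2, 5], [3, 6], [4]] has shape [3, 2, 1].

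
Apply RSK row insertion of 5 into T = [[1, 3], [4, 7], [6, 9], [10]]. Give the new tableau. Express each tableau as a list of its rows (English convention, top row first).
5 is larger than every entry of row 1, so it is appended to row 1. The new tableau is [[1, 3, 5], [4, 7], [6, 9], [10]].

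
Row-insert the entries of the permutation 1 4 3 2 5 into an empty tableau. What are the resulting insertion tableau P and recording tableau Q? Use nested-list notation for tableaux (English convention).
Insert each entry of the permutation into P by Schensted row insertion, recording in Q the position of each new cell.

Insert 1: appended to row 1. P = [[1]], Q = [[1]].
Insert 4: appended to row 1. P = [[1, 4]], Q = [[1, 2]].
Insert 3: 3 bumps 4 from row 1; 4 starts row 2. P = [[1, 3], [4]], Q = [[1, 2], [3]].
Insert 2: 2 bumps 3 from row 1; 3 bumps 4 from row 2; 4 starts row 3. P = [[1, 2], [3], [4]], Q = [[1, 2], [3], [4]].
Insert 5: appended to row 1. P = [[1, 2, 5], [3], [4]], Q = [[1, 2, 5], [3], [4]].

So P = [[1, 2, 5], [3], [4]], Q = [[1, 2, 5], [3], [4]].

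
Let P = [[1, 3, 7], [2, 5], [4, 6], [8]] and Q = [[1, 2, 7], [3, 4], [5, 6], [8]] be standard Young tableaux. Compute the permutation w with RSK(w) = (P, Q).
4 8 2 6 1 5 7 3

Reverse the RSK construction: for i from n down to 1, find the cell of Q containing i, remove the entry at that cell from P, and reverse-bump it up through P; the value ejected from row 1 is w(i).

Step i=8: Q has 8 at row 4, column 1; remove 8 from row 4 of P and reverse-bump: 8 enters row 3 and ejects 6; 6 enters row 2 and ejects 5; 5 enters row 1 and ejects 3. So w(8) = 3. P is now [[1, 5, 7], [2, 6], [4, 8]].
Step i=7: Q has 7 at row 1, column 3; remove that cell from P, ejecting 7. So w(7) = 7. P is now [[1, 5], [2, 6], [4, 8]].
Step i=6: Q has 6 at row 3, column 2; remove 8 from row 3 of P and reverse-bump: 8 enters row 2 and ejects 6; 6 enters row 1 and ejects 5. So w(6) = 5. P is now [[1, 6], [2, 8], [4]].
Step i=5: Q has 5 at row 3, column 1; remove 4 from row 3 of P and reverse-bump: 4 enters row 2 and ejects 2; 2 enters row 1 and ejects 1. So w(5) = 1. P is now [[2, 6], [4, 8]].
Step i=4: Q has 4 at row 2, column 2; remove 8 from row 2 of P and reverse-bump: 8 enters row 1 and ejects 6. So w(4) = 6. P is now [[2, 8], [4]].
Step i=3: Q has 3 at row 2, column 1; remove 4 from row 2 of P and reverse-bump: 4 enters row 1 and ejects 2. So w(3) = 2. P is now [[4, 8]].
Step i=2: Q has 2 at row 1, column 2; remove that cell from P, ejecting 8. So w(2) = 8. P is now [[4]].
Step i=1: Q has 1 at row 1, column 1; remove that cell from P, ejecting 4. So w(1) = 4. P is now [].

So w = 4 8 2 6 1 5 7 3.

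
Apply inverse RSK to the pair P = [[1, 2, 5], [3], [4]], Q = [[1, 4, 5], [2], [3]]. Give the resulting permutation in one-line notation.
Reverse the RSK construction: for i from n down to 1, find the cell of Q containing i, remove the entry at that cell from P, and reverse-bump it up through P; the value ejected from row 1 is w(i).

Step i=5: Q has 5 at row 1, column 3; remove that cell from P, ejecting 5. So w(5) = 5. P is now [[1, 2], [3], [4]].
Step i=4: Q has 4 at row 1, column 2; remove that cell from P, ejecting 2. So w(4) = 2. P is now [[1], [3], [4]].
Step i=3: Q has 3 at row 3, column 1; remove 4 from row 3 of P and reverse-bump: 4 enters row 2 and ejects 3; 3 enters row 1 and ejects 1. So w(3) = 1. P is now [[3], [4]].
Step i=2: Q has 2 at row 2, column 1; remove 4 from row 2 of P and reverse-bump: 4 enters row 1 and ejects 3. So w(2) = 3. P is now [[4]].
Step i=1: Q has 1 at row 1, column 1; remove that cell from P, ejecting 4. So w(1) = 4. P is now [].

So w = 4 3 1 2 5.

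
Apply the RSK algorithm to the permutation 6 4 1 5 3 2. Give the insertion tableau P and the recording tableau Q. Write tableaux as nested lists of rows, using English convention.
Insert each entry of the permutation into P by Schensted row insertion, recording in Q the position of each new cell.

After inserting 6: P = [[6]].
After inserting 4: P = [[4], [6]].
After inserting 1: P = [[1], [4], [6]].
After inserting 5: P = [[1, 5], [4], [6]].
After inserting 3: P = [[1, 3], [4, 5], [6]].
After inserting 2: P = [[1, 2], [3, 5], [4], [6]].

So P = [[1, 2], [3, 5], [4], [6]], Q = [[1, 4], [2, 5], [3], [6]].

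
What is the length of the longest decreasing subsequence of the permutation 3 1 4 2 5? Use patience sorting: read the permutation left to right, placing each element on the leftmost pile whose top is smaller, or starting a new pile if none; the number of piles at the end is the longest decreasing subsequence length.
3: new pile. tops = [3]
1: new pile. tops = [3, 1]
4: onto pile 1 (replacing 3). tops = [4, 1]
2: onto pile 2 (replacing 1). tops = [4, 2]
5: onto pile 1 (replacing 4). tops = [5, 2]

2 piles, so the longest decreasing subsequence has length 2.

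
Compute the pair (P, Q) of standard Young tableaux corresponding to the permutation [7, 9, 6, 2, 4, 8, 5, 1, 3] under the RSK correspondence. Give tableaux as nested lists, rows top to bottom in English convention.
P = [[1, 3, 5], [2, 4], [6, 8], [7, 9]], Q = [[1, 2, 6], [3, 5], [4, 7], [8, 9]]

Insert each entry of the permutation into P by Schensted row insertion, recording in Q the position of each new cell.

Insert 7: appended to row 1. P = [[7]].
Insert 9: appended to row 1. P = [[7, 9]].
Insert 6: 6 bumps 7 from row 1; 7 starts row 2. P = [[6, 9], [7]].
Insert 2: 2 bumps 6 from row 1; 6 bumps 7 from row 2; 7 starts row 3. P = [[2, 9], [6], [7]].
Insert 4: 4 bumps 9 from row 1; 9 appends to row 2. P = [[2, 4], [6, 9], [7]].
Insert 8: appended to row 1. P = [[2, 4, 8], [6, 9], [7]].
Insert 5: 5 bumps 8 from row 1; 8 bumps 9 from row 2; 9 appends to row 3. P = [[2, 4, 5], [6, 8], [7, 9]].
Insert 1: 1 bumps 2 from row 1; 2 bumps 6 from row 2; 6 bumps 7 from row 3; 7 starts row 4. P = [[1, 4, 5], [2, 8], [6, 9], [7]].
Insert 3: 3 bumps 4 from row 1; 4 bumps 8 from row 2; 8 bumps 9 from row 3; 9 appends to row 4. P = [[1, 3, 5], [2, 4], [6, 8], [7, 9]].

So P = [[1, 3, 5], [2, 4], [6, 8], [7, 9]], Q = [[1, 2, 6], [3, 5], [4, 7], [8, 9]].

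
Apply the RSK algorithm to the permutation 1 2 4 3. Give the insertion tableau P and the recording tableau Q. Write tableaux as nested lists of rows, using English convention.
P = [[1, 2, 3], [4]], Q = [[1, 2, 3], [4]]

Insert each entry of the permutation into P by Schensted row insertion, recording in Q the position of each new cell.

Insert 1: appended to row 1. P = [[1]].
Insert 2: appended to row 1. P = [[1, 2]].
Insert 4: appended to row 1. P = [[1, 2, 4]].
Insert 3: 3 bumps 4 from row 1; 4 starts row 2. P = [[1, 2, 3], [4]].

So P = [[1, 2, 3], [4]], Q = [[1, 2, 3], [4]].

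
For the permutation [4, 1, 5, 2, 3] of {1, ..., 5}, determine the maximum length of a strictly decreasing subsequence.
2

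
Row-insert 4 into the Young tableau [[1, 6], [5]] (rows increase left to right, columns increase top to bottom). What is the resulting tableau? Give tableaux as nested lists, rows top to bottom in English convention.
In row 1, 4 replaces 6 (the leftmost entry greater than 4); 6 is bumped to row 2. 6 is appended to row 2. The new tableau is [[1, 4], [5, 6]].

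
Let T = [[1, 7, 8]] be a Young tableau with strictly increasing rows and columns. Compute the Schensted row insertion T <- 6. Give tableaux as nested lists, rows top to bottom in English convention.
In row 1, 6 replaces 7 (the leftmost entry greater than 6); 7 is bumped to row 2. 7 starts a new row 2. The new tableau is [[1, 6, 8], [7]].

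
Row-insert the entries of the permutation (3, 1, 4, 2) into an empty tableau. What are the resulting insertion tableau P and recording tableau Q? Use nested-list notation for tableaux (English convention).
Insert each entry of the permutation into P by Schensted row insertion, recording in Q the position of each new cell.

Insert 3: appended to row 1. P = [[3]].
Insert 1: 1 bumps 3 from row 1; 3 starts row 2. P = [[1], [3]].
Insert 4: appended to row 1. P = [[1, 4], [3]].
Insert 2: 2 bumps 4 from row 1; 4 appends to row 2. P = [[1, 2], [3, 4]].

So P = [[1, 2], [3, 4]], Q = [[1, 3], [2, 4]].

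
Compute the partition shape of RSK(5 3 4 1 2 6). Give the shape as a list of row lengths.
Row-insert each entry into an empty tableau.

After inserting 5: P = [[5]].
After inserting 3: P = [[3], [5]].
After inserting 4: P = [[3, 4], [5]].
After inserting 1: P = [[1, 4], [3], [5]].
After inserting 2: P = [[1, 2], [3, 4], [5]].
After inserting 6: P = [[1, 2, 6], [3, 4], [5]].

The final insertion tableau P = [[1, 2, 6], [3, 4], [5]] has shape [3, 2, 1].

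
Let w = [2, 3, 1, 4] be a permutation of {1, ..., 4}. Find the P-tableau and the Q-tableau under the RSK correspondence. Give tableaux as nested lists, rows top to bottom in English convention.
P = [[1, 3, 4], [2]], Q = [[1, 2, 4], [3]]

Insert each entry of the permutation into P by Schensted row insertion, recording in Q the position of each new cell.

Insert 2: appended to row 1. P = [[2]].
Insert 3: appended to row 1. P = [[2, 3]].
Insert 1: 1 bumps 2 from row 1; 2 starts row 2. P = [[1, 3], [2]].
Insert 4: appended to row 1. P = [[1, 3, 4], [2]].

So P = [[1, 3, 4], [2]], Q = [[1, 2, 4], [3]].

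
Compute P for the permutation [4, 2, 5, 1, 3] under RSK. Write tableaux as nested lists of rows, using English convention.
P = [[1, 3], [2, 5], [4]]

Insert 4: appended to row 1. P = [[4]].
Insert 2: 2 bumps 4 from row 1; 4 starts row 2. P = [[2], [4]].
Insert 5: appended to row 1. P = [[2, 5], [4]].
Insert 1: 1 bumps 2 from row 1; 2 bumps 4 from row 2; 4 starts row 3. P = [[1, 5], [2], [4]].
Insert 3: 3 bumps 5 from row 1; 5 appends to row 2. P = [[1, 3], [2, 5], [4]].

So P = [[1, 3], [2, 5], [4]].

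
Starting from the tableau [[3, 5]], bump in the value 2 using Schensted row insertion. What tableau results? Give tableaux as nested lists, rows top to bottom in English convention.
In row 1, 2 replaces 3 (the leftmost entry greater than 2); 3 is bumped to row 2. 3 starts a new row 2. The new tableau is [[2, 5], [3]].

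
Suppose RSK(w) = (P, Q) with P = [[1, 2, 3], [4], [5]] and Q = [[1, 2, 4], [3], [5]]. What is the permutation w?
Reverse the RSK construction: for i from n down to 1, find the cell of Q containing i, remove the entry at that cell from P, and reverse-bump it up through P; the value ejected from row 1 is w(i).

Step i=5: Q has 5 at row 3, column 1; remove 5 from row 3 of P and reverse-bump: 5 enters row 2 and ejects 4; 4 enters row 1 and ejects 3. So w(5) = 3. P is now [[1, 2, 4], [5]].
Step i=4: Q has 4 at row 1, column 3; remove that cell from P, ejecting 4. So w(4) = 4. P is now [[1, 2], [5]].
Step i=3: Q has 3 at row 2, column 1; remove 5 from row 2 of P and reverse-bump: 5 enters row 1 and ejects 2. So w(3) = 2. P is now [[1, 5]].
Step i=2: Q has 2 at row 1, column 2; remove that cell from P, ejecting 5. So w(2) = 5. P is now [[1]].
Step i=1: Q has 1 at row 1, column 1; remove that cell from P, ejecting 1. So w(1) = 1. P is now [].

So w = 1 5 2 4 3.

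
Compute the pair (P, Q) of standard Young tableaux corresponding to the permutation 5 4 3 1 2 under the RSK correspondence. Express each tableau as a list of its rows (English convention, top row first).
P = [[1, 2], [3], [4], [5]], Q = [[1, 5], [2], [3], [4]]

Insert each entry of the permutation into P by Schensted row insertion, recording in Q the position of each new cell.

After inserting 5: P = [[5]].
After inserting 4: P = [[4], [5]].
After inserting 3: P = [[3], [4], [5]].
After inserting 1: P = [[1], [3], [4], [5]].
After inserting 2: P = [[1, 2], [3], [4], [5]].

So P = [[1, 2], [3], [4], [5]], Q = [[1, 5], [2], [3], [4]].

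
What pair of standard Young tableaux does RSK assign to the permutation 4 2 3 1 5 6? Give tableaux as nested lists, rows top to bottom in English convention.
P = [[1, 3, 5, 6], [2], [4]], Q = [[1, 3, 5, 6], [2], [4]]

Insert each entry of the permutation into P by Schensted row insertion, recording in Q the position of each new cell.

Insert 4: appended to row 1. P = [[4]].
Insert 2: 2 bumps 4 from row 1; 4 starts row 2. P = [[2], [4]].
Insert 3: appended to row 1. P = [[2, 3], [4]].
Insert 1: 1 bumps 2 from row 1; 2 bumps 4 from row 2; 4 starts row 3. P = [[1, 3], [2], [4]].
Insert 5: appended to row 1. P = [[1, 3, 5], [2], [4]].
Insert 6: appended to row 1. P = [[1, 3, 5, 6], [2], [4]].

So P = [[1, 3, 5, 6], [2], [4]], Q = [[1, 3, 5, 6], [2], [4]].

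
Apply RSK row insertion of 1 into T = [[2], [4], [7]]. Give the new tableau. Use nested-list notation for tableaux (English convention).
[[1], [2], [4], [7]]

In row 1, 1 replaces 2 (the leftmost entry greater than 1); 2 is bumped to row 2. In row 2, 2 replaces 4 (the leftmost entry greater than 2); 4 is bumped to row 3. In row 3, 4 replaces 7 (the leftmost entry greater than 4); 7 is bumped to row 4. 7 starts a new row 4. The new tableau is [[1], [2], [4], [7]].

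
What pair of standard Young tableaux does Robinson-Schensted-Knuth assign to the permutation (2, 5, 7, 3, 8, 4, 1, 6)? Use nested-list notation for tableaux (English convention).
Insert each entry of the permutation into P by Schensted row insertion, recording in Q the position of each new cell.

Insert 2: appended to row 1. P = [[2]].
Insert 5: appended to row 1. P = [[2, 5]].
Insert 7: appended to row 1. P = [[2, 5, 7]].
Insert 3: 3 bumps 5 from row 1; 5 starts row 2. P = [[2, 3, 7], [5]].
Insert 8: appended to row 1. P = [[2, 3, 7, 8], [5]].
Insert 4: 4 bumps 7 from row 1; 7 appends to row 2. P = [[2, 3, 4, 8], [5, 7]].
Insert 1: 1 bumps 2 from row 1; 2 bumps 5 from row 2; 5 starts row 3. P = [[1, 3, 4, 8], [2, 7], [5]].
Insert 6: 6 bumps 8 from row 1; 8 appends to row 2. P = [[1, 3, 4, 6], [2, 7, 8], [5]].

So P = [[1, 3, 4, 6], [2, 7, 8], [5]], Q = [[1, 2, 3, 5], [4, 6, 8], [7]].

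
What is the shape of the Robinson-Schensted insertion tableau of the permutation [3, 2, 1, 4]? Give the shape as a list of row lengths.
[2, 1, 1]

RSK row insertion gives P = [[1, 4], [2], [3]], which has shape [2, 1, 1].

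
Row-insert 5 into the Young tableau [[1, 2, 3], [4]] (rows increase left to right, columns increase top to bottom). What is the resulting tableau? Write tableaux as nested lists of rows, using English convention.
5 is larger than every entry of row 1, so it is appended to row 1. The new tableau is [[1, 2, 3, 5], [4]].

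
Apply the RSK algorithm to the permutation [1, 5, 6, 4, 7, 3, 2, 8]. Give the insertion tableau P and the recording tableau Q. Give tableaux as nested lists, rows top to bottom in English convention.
Insert each entry of the permutation into P by Schensted row insertion, recording in Q the position of each new cell.

Insert 1: appended to row 1. P = [[1]].
Insert 5: appended to row 1. P = [[1, 5]].
Insert 6: appended to row 1. P = [[1, 5, 6]].
Insert 4: 4 bumps 5 from row 1; 5 starts row 2. P = [[1, 4, 6], [5]].
Insert 7: appended to row 1. P = [[1, 4, 6, 7], [5]].
Insert 3: 3 bumps 4 from row 1; 4 bumps 5 from row 2; 5 starts row 3. P = [[1, 3, 6, 7], [4], [5]].
Insert 2: 2 bumps 3 from row 1; 3 bumps 4 from row 2; 4 bumps 5 from row 3; 5 starts row 4. P = [[1, 2, 6, 7], [3], [4], [5]].
Insert 8: appended to row 1. P = [[1, 2, 6, 7, 8], [3], [4], [5]].

So P = [[1, 2, 6, 7, 8], [3], [4], [5]], Q = [[1, 2, 3, 5, 8], [4], [6], [7]].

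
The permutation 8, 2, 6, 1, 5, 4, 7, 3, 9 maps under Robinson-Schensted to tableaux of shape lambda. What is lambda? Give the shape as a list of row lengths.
[4, 2, 1, 1, 1]

Row-insert each entry into an empty tableau.

After inserting 8: P = [[8]].
After inserting 2: P = [[2], [8]].
After inserting 6: P = [[2, 6], [8]].
After inserting 1: P = [[1, 6], [2], [8]].
After inserting 5: P = [[1, 5], [2, 6], [8]].
After inserting 4: P = [[1, 4], [2, 5], [6], [8]].
After inserting 7: P = [[1, 4, 7], [2, 5], [6], [8]].
After inserting 3: P = [[1, 3, 7], [2, 4], [5], [6], [8]].
After inserting 9: P = [[1, 3, 7, 9], [2, 4], [5], [6], [8]].

The final insertion tableau P = [[1, 3, 7, 9], [2, 4], [5], [6], [8]] has shape [4, 2, 1, 1, 1].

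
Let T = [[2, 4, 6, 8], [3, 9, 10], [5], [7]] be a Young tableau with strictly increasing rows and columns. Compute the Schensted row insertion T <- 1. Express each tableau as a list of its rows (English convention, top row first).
[[1, 4, 6, 8], [2, 9, 10], [3], [5], [7]]

In row 1, 1 replaces 2 (the leftmost entry greater than 1); 2 is bumped to row 2. In row 2, 2 replaces 3 (the leftmost entry greater than 2); 3 is bumped to row 3. In row 3, 3 replaces 5 (the leftmost entry greater than 3); 5 is bumped to row 4. In row 4, 5 replaces 7 (the leftmost entry greater than 5); 7 is bumped to row 5. 7 starts a new row 5. The new tableau is [[1, 4, 6, 8], [2, 9, 10], [3], [5], [7]].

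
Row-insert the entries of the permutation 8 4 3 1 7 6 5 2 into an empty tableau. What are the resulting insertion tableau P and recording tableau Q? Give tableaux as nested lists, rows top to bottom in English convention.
P = [[1, 2], [3, 5], [4, 6], [7], [8]], Q = [[1, 5], [2, 6], [3, 7], [4], [8]]

Insert each entry of the permutation into P by Schensted row insertion, recording in Q the position of each new cell.

Insert 8: appended to row 1. P = [[8]].
Insert 4: 4 bumps 8 from row 1; 8 starts row 2. P = [[4], [8]].
Insert 3: 3 bumps 4 from row 1; 4 bumps 8 from row 2; 8 starts row 3. P = [[3], [4], [8]].
Insert 1: 1 bumps 3 from row 1; 3 bumps 4 from row 2; 4 bumps 8 from row 3; 8 starts row 4. P = [[1], [3], [4], [8]].
Insert 7: appended to row 1. P = [[1, 7], [3], [4], [8]].
Insert 6: 6 bumps 7 from row 1; 7 appends to row 2. P = [[1, 6], [3, 7], [4], [8]].
Insert 5: 5 bumps 6 from row 1; 6 bumps 7 from row 2; 7 appends to row 3. P = [[1, 5], [3, 6], [4, 7], [8]].
Insert 2: 2 bumps 5 from row 1; 5 bumps 6 from row 2; 6 bumps 7 from row 3; 7 bumps 8 from row 4; 8 starts row 5. P = [[1, 2], [3, 5], [4, 6], [7], [8]].

So P = [[1, 2], [3, 5], [4, 6], [7], [8]], Q = [[1, 5], [2, 6], [3, 7], [4], [8]].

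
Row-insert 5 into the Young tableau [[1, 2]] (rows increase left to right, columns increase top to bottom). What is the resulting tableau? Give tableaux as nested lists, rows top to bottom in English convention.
[[1, 2, 5]]

5 is larger than every entry of row 1, so it is appended to row 1. The new tableau is [[1, 2, 5]].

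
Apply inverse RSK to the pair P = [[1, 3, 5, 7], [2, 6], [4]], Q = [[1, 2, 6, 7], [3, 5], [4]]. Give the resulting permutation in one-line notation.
Reverse the RSK construction: for i from n down to 1, find the cell of Q containing i, remove the entry at that cell from P, and reverse-bump it up through P; the value ejected from row 1 is w(i).

Step i=7: Q has 7 at row 1, column 4; remove that cell from P, ejecting 7. So w(7) = 7. P is now [[1, 3, 5], [2, 6], [4]].
Step i=6: Q has 6 at row 1, column 3; remove that cell from P, ejecting 5. So w(6) = 5. P is now [[1, 3], [2, 6], [4]].
Step i=5: Q has 5 at row 2, column 2; remove 6 from row 2 of P and reverse-bump: 6 enters row 1 and ejects 3. So w(5) = 3. P is now [[1, 6], [2], [4]].
Step i=4: Q has 4 at row 3, column 1; remove 4 from row 3 of P and reverse-bump: 4 enters row 2 and ejects 2; 2 enters row 1 and ejects 1. So w(4) = 1. P is now [[2, 6], [4]].
Step i=3: Q has 3 at row 2, column 1; remove 4 from row 2 of P and reverse-bump: 4 enters row 1 and ejects 2. So w(3) = 2. P is now [[4, 6]].
Step i=2: Q has 2 at row 1, column 2; remove that cell from P, ejecting 6. So w(2) = 6. P is now [[4]].
Step i=1: Q has 1 at row 1, column 1; remove that cell from P, ejecting 4. So w(1) = 4. P is now [].

So w = 4 6 2 1 3 5 7.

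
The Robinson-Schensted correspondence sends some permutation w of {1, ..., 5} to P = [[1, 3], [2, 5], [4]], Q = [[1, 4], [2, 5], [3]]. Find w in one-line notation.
Reverse RSK: for i = n, n-1, ..., 1, locate i in Q, remove the corresponding corner cell from P, and reverse-bump its entry up through P; the value ejected from row 1 is w(i).

So w = 4 2 1 5 3.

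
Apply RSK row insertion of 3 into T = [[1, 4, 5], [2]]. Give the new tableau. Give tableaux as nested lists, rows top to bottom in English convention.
[[1, 3, 5], [2, 4]]

In row 1, 3 replaces 4 (the leftmost entry greater than 3); 4 is bumped to row 2. 4 is appended to row 2. The new tableau is [[1, 3, 5], [2, 4]].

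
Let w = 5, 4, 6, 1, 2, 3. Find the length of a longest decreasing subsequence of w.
3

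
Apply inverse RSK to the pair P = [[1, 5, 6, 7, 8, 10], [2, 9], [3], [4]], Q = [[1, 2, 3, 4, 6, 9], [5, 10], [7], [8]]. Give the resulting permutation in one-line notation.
4 5 6 7 3 9 2 1 10 8

Reverse the RSK construction: for i from n down to 1, find the cell of Q containing i, remove the entry at that cell from P, and reverse-bump it up through P; the value ejected from row 1 is w(i).

Step i=10: Q has 10 at row 2, column 2; remove 9 from row 2 of P and reverse-bump: 9 enters row 1 and ejects 8. So w(10) = 8. P is now [[1, 5, 6, 7, 9, 10], [2], [3], [4]].
Step i=9: Q has 9 at row 1, column 6; remove that cell from P, ejecting 10. So w(9) = 10. P is now [[1, 5, 6, 7, 9], [2], [3], [4]].
Step i=8: Q has 8 at row 4, column 1; remove 4 from row 4 of P and reverse-bump: 4 enters row 3 and ejects 3; 3 enters row 2 and ejects 2; 2 enters row 1 and ejects 1. So w(8) = 1. P is now [[2, 5, 6, 7, 9], [3], [4]].
Step i=7: Q has 7 at row 3, column 1; remove 4 from row 3 of P and reverse-bump: 4 enters row 2 and ejects 3; 3 enters row 1 and ejects 2. So w(7) = 2. P is now [[3, 5, 6, 7, 9], [4]].
Step i=6: Q has 6 at row 1, column 5; remove that cell from P, ejecting 9. So w(6) = 9. P is now [[3, 5, 6, 7], [4]].
Step i=5: Q has 5 at row 2, column 1; remove 4 from row 2 of P and reverse-bump: 4 enters row 1 and ejects 3. So w(5) = 3. P is now [[4, 5, 6, 7]].
Step i=4: Q has 4 at row 1, column 4; remove that cell from P, ejecting 7. So w(4) = 7. P is now [[4, 5, 6]].
Step i=3: Q has 3 at row 1, column 3; remove that cell from P, ejecting 6. So w(3) = 6. P is now [[4, 5]].
Step i=2: Q has 2 at row 1, column 2; remove that cell from P, ejecting 5. So w(2) = 5. P is now [[4]].
Step i=1: Q has 1 at row 1, column 1; remove that cell from P, ejecting 4. So w(1) = 4. P is now [].

So w = 4 5 6 7 3 9 2 1 10 8.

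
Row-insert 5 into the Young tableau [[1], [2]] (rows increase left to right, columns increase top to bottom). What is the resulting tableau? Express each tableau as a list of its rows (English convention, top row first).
[[1, 5], [2]]

5 is larger than every entry of row 1, so it is appended to row 1. The new tableau is [[1, 5], [2]].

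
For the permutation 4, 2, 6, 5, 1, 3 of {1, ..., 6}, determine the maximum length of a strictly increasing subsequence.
2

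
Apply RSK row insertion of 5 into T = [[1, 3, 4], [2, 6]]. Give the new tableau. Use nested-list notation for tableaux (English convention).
[[1, 3, 4, 5], [2, 6]]

5 is larger than every entry of row 1, so it is appended to row 1. The new tableau is [[1, 3, 4, 5], [2, 6]].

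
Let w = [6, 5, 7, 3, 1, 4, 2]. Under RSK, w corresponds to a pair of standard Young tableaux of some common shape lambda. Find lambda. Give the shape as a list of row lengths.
Row-insert each entry into an empty tableau.

After inserting 6: P = [[6]].
After inserting 5: P = [[5], [6]].
After inserting 7: P = [[5, 7], [6]].
After inserting 3: P = [[3, 7], [5], [6]].
After inserting 1: P = [[1, 7], [3], [5], [6]].
After inserting 4: P = [[1, 4], [3, 7], [5], [6]].
After inserting 2: P = [[1, 2], [3, 4], [5, 7], [6]].

The final insertion tableau P = [[1, 2], [3, 4], [5, 7], [6]] has shape [2, 2, 2, 1].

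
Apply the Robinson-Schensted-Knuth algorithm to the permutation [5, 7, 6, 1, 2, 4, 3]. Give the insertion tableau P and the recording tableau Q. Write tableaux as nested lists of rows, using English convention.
P = [[1, 2, 3], [4, 6], [5], [7]], Q = [[1, 2, 6], [3, 5], [4], [7]]

Insert each entry of the permutation into P by Schensted row insertion, recording in Q the position of each new cell.

Insert 5: appended to row 1. P = [[5]].
Insert 7: appended to row 1. P = [[5, 7]].
Insert 6: 6 bumps 7 from row 1; 7 starts row 2. P = [[5, 6], [7]].
Insert 1: 1 bumps 5 from row 1; 5 bumps 7 from row 2; 7 starts row 3. P = [[1, 6], [5], [7]].
Insert 2: 2 bumps 6 from row 1; 6 appends to row 2. P = [[1, 2], [5, 6], [7]].
Insert 4: appended to row 1. P = [[1, 2, 4], [5, 6], [7]].
Insert 3: 3 bumps 4 from row 1; 4 bumps 5 from row 2; 5 bumps 7 from row 3; 7 starts row 4. P = [[1, 2, 3], [4, 6], [5], [7]].

So P = [[1, 2, 3], [4, 6], [5], [7]], Q = [[1, 2, 6], [3, 5], [4], [7]].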